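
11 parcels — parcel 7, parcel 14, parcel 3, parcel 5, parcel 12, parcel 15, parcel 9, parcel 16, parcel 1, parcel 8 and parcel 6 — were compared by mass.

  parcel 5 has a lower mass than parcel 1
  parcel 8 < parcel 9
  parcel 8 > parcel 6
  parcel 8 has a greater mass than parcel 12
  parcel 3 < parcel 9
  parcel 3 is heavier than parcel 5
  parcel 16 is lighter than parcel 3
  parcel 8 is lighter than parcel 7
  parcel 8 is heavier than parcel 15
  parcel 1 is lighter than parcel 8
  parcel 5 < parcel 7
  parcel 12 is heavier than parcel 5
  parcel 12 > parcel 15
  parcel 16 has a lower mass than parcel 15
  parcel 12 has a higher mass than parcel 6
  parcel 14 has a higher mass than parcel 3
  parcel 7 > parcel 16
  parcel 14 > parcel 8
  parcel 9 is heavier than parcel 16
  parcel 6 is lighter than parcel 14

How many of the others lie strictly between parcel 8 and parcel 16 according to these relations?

The relations place parcel 16 below parcel 8. An element lies strictly between them when it is forced above parcel 16 and also forced below parcel 8.
Above parcel 16: {parcel 3, parcel 15, parcel 12, parcel 14, parcel 9, parcel 7}. Below parcel 8: {parcel 5, parcel 1, parcel 6, parcel 15, parcel 12}.
Intersection: {parcel 15, parcel 12} — 2.

2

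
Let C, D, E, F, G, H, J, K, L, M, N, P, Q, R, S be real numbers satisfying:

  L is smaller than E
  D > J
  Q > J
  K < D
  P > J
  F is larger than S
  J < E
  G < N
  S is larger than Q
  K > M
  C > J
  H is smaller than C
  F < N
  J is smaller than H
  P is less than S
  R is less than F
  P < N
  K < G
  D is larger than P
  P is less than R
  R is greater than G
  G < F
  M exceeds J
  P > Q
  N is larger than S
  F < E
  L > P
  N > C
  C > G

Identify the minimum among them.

J

Chaining upward from J: directly above it, Q, P, H, M, C, D, E; then K, S, R, L, N; then G, F.
That covers every other element, and nothing is given below J, so J is the minimum.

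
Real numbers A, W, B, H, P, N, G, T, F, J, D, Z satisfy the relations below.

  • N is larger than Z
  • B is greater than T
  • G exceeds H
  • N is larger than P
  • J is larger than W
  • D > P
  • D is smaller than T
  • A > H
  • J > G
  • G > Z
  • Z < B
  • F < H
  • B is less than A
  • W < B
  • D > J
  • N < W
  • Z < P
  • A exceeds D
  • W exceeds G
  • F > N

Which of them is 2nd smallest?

P

Piecing the relations together gives one ordering: Z < P < N < F < H < G < W < J < D < T < B < A.
The 2nd smallest is P.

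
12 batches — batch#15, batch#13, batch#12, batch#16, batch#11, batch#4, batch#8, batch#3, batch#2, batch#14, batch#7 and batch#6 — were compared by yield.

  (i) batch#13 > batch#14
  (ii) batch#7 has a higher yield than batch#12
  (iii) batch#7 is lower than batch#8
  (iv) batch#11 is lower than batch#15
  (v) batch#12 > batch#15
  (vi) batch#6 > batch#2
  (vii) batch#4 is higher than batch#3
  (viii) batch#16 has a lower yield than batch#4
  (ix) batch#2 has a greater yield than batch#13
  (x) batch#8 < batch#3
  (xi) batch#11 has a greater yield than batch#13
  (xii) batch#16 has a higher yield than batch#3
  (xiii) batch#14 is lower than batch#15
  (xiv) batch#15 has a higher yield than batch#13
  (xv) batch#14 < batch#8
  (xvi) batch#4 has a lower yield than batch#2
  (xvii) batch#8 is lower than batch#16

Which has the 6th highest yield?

The consecutive relations fix a unique order: batch#14 < batch#13 < batch#11 < batch#15 < batch#12 < batch#7 < batch#8 < batch#3 < batch#16 < batch#4 < batch#2 < batch#6.
The 6th largest is batch#8.

batch#8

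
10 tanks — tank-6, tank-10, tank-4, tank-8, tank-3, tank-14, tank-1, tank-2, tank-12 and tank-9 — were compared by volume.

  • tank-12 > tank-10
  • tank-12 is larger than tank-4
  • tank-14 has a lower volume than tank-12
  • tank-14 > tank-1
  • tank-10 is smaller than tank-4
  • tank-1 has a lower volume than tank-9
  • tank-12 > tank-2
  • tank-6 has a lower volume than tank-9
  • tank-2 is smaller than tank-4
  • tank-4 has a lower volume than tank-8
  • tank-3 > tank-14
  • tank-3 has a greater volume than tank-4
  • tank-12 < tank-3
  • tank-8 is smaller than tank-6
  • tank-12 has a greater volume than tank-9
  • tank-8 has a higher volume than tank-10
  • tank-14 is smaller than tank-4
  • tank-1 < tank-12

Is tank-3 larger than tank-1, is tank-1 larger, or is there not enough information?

tank-3

tank-1 < tank-14 and tank-14 < tank-4 give tank-1 < tank-4.
Then tank-4 < tank-8 extends the chain to tank-8.
With tank-8 < tank-6: tank-1 < tank-14 < tank-4 < tank-8 < tank-6.
With tank-6 < tank-9: tank-1 < tank-14 < tank-4 < tank-8 < tank-6 < tank-9.
Then tank-9 < tank-12 extends the chain to tank-12.
With tank-12 < tank-3: tank-1 < tank-14 < tank-4 < tank-8 < tank-6 < tank-9 < tank-12 < tank-3.
So tank-3 is larger.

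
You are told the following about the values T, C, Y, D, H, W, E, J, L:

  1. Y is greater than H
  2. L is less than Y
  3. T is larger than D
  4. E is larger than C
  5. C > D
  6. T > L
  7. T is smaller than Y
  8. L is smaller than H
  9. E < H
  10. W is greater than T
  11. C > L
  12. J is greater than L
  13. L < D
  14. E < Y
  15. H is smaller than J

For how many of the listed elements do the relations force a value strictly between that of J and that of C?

The relations place C below J. An element lies strictly between them when it is forced above C and also forced below J.
Above C: {E, H, Y}. Below J: {L, D, E, H}.
Intersection: {E, H} — 2.

2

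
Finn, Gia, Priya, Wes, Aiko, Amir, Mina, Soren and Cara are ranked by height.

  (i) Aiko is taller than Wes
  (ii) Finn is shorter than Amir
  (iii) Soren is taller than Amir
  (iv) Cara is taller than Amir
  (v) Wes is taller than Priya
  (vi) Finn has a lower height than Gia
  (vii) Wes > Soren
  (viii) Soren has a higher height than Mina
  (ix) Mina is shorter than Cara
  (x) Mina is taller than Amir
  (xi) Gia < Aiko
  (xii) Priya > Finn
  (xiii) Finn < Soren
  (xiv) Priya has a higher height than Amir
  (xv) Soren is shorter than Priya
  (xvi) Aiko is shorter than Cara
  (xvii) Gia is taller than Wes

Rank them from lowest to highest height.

Finn < Amir < Mina < Soren < Priya < Wes < Gia < Aiko < Cara

Nothing is placed below Finn, so it is least; from there Finn < Amir; Amir < Mina; Mina < Soren; Soren < Priya; Priya < Wes; Wes < Gia; Gia < Aiko; Aiko < Cara, each given directly.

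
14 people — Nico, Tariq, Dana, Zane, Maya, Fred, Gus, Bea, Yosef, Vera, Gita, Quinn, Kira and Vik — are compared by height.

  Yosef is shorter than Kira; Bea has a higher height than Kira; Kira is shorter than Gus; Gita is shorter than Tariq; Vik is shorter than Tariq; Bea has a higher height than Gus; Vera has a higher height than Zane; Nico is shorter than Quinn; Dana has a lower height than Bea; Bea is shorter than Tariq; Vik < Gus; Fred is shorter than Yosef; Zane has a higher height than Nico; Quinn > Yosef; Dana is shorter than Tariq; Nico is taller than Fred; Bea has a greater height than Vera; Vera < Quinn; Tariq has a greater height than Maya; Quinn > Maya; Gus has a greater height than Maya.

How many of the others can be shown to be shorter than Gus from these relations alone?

5

The elements the relations force below Gus are Vik, Fred, Maya, Yosef, Kira — no chain reaches any other.
That is 5.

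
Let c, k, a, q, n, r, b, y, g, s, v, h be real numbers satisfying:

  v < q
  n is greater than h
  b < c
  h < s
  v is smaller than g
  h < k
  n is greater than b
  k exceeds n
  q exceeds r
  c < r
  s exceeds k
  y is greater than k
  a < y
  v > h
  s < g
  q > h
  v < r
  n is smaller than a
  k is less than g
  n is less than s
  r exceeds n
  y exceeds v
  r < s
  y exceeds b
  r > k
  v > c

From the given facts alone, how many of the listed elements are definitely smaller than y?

From y the given relations immediately reach b, v, k, a.
From those, h, c, n — 7 in total.
Nothing else is reachable below y; 7 in all.

7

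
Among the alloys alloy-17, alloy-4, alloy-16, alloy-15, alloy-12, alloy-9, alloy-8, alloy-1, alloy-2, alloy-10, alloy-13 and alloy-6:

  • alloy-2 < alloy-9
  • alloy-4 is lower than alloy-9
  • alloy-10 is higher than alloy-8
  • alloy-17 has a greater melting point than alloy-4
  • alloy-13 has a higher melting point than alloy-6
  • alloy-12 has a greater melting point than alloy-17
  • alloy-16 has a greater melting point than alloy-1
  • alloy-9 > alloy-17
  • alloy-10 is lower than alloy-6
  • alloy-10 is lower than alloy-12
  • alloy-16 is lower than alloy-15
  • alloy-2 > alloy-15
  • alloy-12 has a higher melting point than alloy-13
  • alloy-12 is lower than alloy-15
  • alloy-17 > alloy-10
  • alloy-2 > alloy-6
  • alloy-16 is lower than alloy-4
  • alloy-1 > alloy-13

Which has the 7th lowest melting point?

Piecing the relations together gives one ordering: alloy-8 < alloy-10 < alloy-6 < alloy-13 < alloy-1 < alloy-16 < alloy-4 < alloy-17 < alloy-12 < alloy-15 < alloy-2 < alloy-9.
Counting 7 from the smallest end gives alloy-4.

alloy-4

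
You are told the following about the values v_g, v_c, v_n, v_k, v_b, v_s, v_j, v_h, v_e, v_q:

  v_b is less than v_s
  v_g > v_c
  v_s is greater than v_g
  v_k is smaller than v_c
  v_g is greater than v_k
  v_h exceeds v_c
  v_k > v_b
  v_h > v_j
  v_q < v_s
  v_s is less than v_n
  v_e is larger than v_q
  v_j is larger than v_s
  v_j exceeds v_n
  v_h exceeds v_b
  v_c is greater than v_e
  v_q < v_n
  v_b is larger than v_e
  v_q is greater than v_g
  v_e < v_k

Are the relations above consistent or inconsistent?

inconsistent

Chaining the given relations yields v_q < v_e < v_b < v_k < v_c < v_g, so v_q < v_g. But one relation states v_g < v_q. These cannot both hold.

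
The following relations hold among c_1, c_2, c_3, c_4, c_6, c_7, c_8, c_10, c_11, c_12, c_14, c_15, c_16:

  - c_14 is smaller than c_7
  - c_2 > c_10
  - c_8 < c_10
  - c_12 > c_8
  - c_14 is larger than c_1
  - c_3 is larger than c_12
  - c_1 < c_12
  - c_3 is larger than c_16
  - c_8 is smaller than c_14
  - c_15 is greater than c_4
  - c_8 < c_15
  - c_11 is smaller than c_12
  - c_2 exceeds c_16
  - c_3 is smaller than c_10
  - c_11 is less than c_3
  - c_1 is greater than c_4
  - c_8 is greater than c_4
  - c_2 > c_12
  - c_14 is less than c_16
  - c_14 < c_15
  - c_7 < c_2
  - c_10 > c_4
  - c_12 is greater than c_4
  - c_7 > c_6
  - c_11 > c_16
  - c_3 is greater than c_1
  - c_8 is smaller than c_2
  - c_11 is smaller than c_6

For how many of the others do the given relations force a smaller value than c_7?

7

From c_7 the given relations immediately reach c_14, c_6.
From those, c_1, c_8, c_11 — 5 in total.
From those, c_4, c_16 — 7 in total.
Nothing else is reachable below c_7; 7 in all.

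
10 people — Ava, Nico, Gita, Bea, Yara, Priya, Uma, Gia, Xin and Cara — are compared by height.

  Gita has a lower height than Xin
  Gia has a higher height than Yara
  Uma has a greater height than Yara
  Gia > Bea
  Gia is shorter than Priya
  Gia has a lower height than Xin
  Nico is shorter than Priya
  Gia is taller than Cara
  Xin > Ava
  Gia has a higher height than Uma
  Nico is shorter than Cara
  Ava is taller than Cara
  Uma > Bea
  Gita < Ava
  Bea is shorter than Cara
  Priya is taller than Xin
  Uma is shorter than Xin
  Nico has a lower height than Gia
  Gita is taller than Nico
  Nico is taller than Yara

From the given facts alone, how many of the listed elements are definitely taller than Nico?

6

Directly above Nico: Cara, Gita, Gia, Priya.
One step further: Ava, Xin (6 so far).
No other element is forced above Nico by the given relations, so the count is 6.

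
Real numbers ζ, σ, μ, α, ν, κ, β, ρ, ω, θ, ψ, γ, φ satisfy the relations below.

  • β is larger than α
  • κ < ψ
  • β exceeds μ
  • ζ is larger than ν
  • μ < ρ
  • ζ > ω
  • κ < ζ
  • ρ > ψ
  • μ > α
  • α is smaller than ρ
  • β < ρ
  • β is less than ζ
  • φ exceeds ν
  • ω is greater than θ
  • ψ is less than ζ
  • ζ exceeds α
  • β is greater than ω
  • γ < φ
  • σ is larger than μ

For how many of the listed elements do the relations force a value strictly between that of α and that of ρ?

Chaining upward from α reaches: μ, σ, β, ζ.
Chaining downward from ρ reaches: θ, κ, μ, ω, β, ψ.
Strictly between α and ρ are those in both lists: μ, β — 2 elements.

2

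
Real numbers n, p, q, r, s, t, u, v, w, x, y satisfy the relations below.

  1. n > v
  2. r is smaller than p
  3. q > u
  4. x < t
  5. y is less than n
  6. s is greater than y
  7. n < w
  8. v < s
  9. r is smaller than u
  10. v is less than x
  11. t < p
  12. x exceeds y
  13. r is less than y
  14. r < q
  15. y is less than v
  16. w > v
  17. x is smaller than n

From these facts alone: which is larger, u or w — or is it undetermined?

Following every chain through u: above u we get q; below u we get r.
w is not reached, and no chain runs the other way from w to u.
So the given relations leave the order of u and w undetermined.

undetermined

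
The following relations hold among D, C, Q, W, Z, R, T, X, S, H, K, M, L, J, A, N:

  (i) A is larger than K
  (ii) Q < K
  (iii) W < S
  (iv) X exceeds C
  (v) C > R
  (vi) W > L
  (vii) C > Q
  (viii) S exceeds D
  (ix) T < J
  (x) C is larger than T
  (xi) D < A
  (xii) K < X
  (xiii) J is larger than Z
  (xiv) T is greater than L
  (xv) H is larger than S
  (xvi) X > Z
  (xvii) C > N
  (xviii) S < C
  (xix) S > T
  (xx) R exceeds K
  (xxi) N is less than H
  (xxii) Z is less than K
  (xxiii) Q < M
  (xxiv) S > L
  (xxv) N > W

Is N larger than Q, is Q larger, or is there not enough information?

undetermined

Following every chain through N: above N we get C, X, H; below N we get L, W.
Q is not reached, and no chain runs the other way from Q to N.
So the given relations leave the order of N and Q undetermined.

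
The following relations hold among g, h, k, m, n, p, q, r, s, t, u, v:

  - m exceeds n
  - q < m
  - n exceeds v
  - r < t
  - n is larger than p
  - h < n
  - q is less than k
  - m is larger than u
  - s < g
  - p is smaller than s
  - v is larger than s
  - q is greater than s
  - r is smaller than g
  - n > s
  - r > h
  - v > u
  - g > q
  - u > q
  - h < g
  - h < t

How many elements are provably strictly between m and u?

2

Chaining upward from u reaches: v, n.
Chaining downward from m reaches: h, p, s, q, v, n.
Strictly between u and m are those in both lists: v, n — 2 elements.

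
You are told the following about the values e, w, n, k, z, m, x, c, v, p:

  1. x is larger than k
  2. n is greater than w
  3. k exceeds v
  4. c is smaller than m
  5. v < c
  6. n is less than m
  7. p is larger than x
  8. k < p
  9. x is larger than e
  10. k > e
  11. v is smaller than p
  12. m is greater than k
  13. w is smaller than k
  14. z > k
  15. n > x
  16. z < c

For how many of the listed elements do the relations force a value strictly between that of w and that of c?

2

The relations place w below c. An element lies strictly between them when it is forced above w and also forced below c.
Above w: {k, z, x, n, p, m}. Below c: {v, e, k, z}.
Intersection: {k, z} — 2.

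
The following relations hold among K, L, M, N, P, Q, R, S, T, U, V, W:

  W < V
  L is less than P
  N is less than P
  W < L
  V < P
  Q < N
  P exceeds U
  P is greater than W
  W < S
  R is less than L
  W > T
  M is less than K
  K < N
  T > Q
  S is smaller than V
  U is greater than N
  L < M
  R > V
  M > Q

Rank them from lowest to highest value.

Each adjacent pair is fixed by a given relation: Q < T; T < W; W < S; S < V; V < R; R < L; L < M; M < K; K < N; N < U; U < P. Chaining them end to end gives the full order.

Q < T < W < S < V < R < L < M < K < N < U < P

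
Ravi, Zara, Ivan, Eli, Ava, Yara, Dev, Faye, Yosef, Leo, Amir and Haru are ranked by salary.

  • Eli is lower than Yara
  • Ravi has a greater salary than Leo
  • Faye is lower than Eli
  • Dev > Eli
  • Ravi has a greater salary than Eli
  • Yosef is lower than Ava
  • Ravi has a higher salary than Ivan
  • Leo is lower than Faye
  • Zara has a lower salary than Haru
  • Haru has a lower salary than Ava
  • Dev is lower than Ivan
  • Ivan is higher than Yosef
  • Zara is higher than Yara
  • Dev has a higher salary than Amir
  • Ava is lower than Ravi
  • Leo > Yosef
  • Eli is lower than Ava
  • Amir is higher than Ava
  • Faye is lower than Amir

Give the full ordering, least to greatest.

Yosef < Leo < Faye < Eli < Yara < Zara < Haru < Ava < Amir < Dev < Ivan < Ravi

Each adjacent pair is fixed by a given relation: Yosef < Leo; Leo < Faye; Faye < Eli; Eli < Yara; Yara < Zara; Zara < Haru; Haru < Ava; Ava < Amir; Amir < Dev; Dev < Ivan; Ivan < Ravi. Chaining them end to end gives the full order.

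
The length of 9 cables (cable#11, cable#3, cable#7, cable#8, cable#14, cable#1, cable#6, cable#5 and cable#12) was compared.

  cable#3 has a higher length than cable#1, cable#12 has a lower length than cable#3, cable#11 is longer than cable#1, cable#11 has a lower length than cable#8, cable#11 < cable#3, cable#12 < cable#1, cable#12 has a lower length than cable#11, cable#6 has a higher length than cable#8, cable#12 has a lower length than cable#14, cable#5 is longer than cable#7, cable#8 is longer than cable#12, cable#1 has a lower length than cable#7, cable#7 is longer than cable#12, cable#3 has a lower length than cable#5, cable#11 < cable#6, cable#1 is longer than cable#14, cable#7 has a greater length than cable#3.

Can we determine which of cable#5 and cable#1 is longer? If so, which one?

cable#5

cable#1 < cable#11 < cable#3 < cable#7 < cable#5, by transitivity through cable#11, cable#3, cable#7.
So cable#5 is longer.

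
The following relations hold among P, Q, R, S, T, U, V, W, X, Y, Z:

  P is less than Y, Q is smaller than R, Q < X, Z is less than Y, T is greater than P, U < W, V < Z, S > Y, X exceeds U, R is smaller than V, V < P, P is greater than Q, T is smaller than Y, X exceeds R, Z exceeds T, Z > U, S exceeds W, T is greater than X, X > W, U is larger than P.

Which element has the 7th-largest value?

U

Piecing the relations together gives one ordering: Q < R < V < P < U < W < X < T < Z < Y < S.
Counting 7 from the largest end gives U.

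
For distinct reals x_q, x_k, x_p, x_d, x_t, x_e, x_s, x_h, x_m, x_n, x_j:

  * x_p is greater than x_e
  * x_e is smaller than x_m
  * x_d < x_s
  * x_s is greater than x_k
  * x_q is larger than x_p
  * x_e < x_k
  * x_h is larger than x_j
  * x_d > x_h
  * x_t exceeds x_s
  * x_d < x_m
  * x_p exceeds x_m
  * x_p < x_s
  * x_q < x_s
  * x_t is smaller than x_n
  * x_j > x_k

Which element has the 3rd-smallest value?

Piecing the relations together gives one ordering: x_e < x_k < x_j < x_h < x_d < x_m < x_p < x_q < x_s < x_t < x_n.
Counting 3 from the smallest end gives x_j.

x_j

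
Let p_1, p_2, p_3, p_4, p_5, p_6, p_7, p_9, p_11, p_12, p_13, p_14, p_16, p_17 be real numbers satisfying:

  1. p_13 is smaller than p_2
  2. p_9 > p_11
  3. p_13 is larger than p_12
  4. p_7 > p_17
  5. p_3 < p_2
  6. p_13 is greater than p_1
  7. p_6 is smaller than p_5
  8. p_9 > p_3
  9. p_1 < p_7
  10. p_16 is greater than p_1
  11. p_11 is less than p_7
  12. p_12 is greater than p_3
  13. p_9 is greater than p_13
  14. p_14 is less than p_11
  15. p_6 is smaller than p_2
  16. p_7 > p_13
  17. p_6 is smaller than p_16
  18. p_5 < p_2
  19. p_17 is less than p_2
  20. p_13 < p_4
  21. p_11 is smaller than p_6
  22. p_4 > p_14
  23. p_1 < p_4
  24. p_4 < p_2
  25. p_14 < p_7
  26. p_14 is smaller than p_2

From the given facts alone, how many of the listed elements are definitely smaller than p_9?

6

The elements the relations force below p_9 are p_14, p_3, p_11, p_1, p_12, p_13 — no chain reaches any other.
That is 6.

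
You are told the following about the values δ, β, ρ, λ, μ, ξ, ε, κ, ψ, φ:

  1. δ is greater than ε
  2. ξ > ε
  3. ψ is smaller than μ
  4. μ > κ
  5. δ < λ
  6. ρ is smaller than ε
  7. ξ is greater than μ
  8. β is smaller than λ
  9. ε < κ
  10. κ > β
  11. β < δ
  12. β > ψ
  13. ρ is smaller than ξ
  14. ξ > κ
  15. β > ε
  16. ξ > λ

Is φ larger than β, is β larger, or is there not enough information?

Following every chain through β: above β we get κ, μ, δ, λ, ξ; below β we get ρ, ε, ψ.
φ is not reached, and no chain runs the other way from φ to β.
So the given relations leave the order of β and φ undetermined.

undetermined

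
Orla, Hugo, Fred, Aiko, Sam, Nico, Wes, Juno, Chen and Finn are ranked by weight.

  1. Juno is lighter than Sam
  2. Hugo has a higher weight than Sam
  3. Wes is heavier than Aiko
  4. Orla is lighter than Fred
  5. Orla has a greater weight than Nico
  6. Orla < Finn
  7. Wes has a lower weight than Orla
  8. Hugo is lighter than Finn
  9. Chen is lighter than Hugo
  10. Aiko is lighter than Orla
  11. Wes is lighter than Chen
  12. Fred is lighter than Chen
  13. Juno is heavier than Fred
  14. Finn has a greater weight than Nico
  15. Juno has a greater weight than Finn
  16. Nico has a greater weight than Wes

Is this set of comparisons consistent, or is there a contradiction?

Chaining the given relations yields Hugo < Finn < Juno < Sam, so Hugo < Sam. But one relation states Sam < Hugo. These cannot both hold.

inconsistent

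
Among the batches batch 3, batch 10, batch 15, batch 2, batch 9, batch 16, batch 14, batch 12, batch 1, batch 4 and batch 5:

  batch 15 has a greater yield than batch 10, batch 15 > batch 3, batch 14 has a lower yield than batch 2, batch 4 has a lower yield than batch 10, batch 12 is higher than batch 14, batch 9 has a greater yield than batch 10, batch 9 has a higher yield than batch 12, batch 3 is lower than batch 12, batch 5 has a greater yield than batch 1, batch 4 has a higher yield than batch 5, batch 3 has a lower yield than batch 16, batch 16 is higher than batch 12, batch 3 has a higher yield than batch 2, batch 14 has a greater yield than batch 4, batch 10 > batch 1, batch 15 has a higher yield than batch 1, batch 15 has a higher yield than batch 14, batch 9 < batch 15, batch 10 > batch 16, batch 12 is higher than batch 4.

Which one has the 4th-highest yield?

batch 16

Chaining the given pairs: batch 1 < batch 5 < batch 4 < batch 14 < batch 2 < batch 3 < batch 12 < batch 16 < batch 10 < batch 9 < batch 15.
Counting 4 from the largest end gives batch 16.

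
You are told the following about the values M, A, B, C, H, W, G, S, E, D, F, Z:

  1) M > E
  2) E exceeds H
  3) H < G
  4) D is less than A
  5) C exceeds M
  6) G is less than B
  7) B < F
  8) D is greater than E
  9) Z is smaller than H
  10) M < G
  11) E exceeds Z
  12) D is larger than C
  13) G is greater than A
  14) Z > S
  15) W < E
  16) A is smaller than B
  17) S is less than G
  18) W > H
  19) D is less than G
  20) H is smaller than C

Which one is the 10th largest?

Piecing the relations together gives one ordering: S < Z < H < W < E < M < C < D < A < G < B < F.
Counting 10 from the largest end gives H.

H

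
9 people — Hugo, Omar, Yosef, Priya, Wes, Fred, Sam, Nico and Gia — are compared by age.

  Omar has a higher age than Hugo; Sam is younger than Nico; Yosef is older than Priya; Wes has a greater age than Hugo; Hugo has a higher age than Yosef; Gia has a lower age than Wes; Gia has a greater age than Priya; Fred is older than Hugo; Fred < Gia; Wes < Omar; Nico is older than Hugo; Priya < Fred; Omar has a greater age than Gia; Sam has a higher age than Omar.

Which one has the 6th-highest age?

The consecutive relations fix a unique order: Priya < Yosef < Hugo < Fred < Gia < Wes < Omar < Sam < Nico.
The 6th largest is Fred.

Fred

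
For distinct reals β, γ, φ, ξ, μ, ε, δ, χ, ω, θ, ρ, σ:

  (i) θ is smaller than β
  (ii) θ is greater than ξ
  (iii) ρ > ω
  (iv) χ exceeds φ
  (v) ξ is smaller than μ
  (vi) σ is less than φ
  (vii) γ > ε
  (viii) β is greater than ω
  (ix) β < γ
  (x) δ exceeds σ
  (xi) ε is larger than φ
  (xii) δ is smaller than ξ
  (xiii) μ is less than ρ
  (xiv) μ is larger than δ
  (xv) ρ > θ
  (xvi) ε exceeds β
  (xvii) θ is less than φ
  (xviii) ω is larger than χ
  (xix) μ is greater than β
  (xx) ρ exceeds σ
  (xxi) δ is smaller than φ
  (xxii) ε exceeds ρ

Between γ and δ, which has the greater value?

δ < ξ and ξ < θ give δ < θ.
Then θ < φ extends the chain to φ.
Then φ < χ extends the chain to χ.
With χ < ω: δ < ξ < θ < φ < χ < ω.
Then ω < β extends the chain to β.
With β < μ: δ < ξ < θ < φ < χ < ω < β < μ.
With μ < ρ: δ < ξ < θ < φ < χ < ω < β < μ < ρ.
With ρ < ε: δ < ξ < θ < φ < χ < ω < β < μ < ρ < ε.
With ε < γ: δ < ξ < θ < φ < χ < ω < β < μ < ρ < ε < γ.
So δ < γ; γ is the larger of the two.

γ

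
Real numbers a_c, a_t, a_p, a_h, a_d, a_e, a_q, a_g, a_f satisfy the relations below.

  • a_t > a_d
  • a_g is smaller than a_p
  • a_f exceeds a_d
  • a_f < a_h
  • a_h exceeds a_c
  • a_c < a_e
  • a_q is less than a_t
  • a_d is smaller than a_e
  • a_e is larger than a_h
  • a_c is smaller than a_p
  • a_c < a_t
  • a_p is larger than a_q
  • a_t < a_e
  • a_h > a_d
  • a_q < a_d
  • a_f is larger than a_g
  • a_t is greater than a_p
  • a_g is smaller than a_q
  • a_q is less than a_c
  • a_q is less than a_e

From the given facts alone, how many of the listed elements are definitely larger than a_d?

4

From a_d the given relations immediately reach a_f, a_t, a_h, a_e.
Nothing else is reachable above a_d; 4 in all.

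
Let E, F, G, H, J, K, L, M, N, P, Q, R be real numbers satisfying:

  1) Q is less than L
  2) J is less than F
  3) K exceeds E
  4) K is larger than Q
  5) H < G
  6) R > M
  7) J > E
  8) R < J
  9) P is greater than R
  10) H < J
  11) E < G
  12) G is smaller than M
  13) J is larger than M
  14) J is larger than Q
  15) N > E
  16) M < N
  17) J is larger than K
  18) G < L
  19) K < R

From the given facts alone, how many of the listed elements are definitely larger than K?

From K the given relations immediately reach R, J.
From those, P, F — 4 in total.
Nothing else is reachable above K; 4 in all.

4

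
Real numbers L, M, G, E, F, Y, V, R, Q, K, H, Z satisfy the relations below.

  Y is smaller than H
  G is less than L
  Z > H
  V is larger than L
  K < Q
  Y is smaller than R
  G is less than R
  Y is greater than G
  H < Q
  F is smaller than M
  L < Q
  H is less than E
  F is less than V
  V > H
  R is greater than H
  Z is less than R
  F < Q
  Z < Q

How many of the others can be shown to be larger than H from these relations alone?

Directly above H: E, V, Z, Q, R.
No other element is forced above H by the given relations, so the count is 5.

5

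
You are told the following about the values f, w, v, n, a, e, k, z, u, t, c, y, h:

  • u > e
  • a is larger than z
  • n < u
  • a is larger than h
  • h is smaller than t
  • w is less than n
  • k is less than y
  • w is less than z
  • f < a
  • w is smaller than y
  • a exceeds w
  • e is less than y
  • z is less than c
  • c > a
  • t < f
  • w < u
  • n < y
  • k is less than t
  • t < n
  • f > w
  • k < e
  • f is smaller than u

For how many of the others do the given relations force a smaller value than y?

Directly below y: k, w, n, e.
One step further: t (5 so far).
One step further: h (6 so far).
Nothing else is reachable below y; 6 in all.

6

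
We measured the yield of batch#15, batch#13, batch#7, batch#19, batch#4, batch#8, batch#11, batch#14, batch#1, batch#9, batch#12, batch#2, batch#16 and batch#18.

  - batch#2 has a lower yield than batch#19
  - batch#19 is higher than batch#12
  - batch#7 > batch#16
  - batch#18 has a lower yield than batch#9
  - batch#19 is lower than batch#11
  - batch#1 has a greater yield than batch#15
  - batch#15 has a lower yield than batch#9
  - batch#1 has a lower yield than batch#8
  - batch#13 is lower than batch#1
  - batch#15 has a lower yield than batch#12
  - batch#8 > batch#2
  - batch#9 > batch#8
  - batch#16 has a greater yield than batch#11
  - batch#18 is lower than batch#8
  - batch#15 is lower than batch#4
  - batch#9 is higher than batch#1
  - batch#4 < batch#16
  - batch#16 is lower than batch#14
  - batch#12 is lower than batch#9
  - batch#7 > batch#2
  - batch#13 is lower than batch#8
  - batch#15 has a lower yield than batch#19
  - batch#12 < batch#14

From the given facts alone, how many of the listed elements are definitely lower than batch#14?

7

The elements the relations force below batch#14 are batch#2, batch#15, batch#12, batch#19, batch#11, batch#4, batch#16 — no chain reaches any other.
That is 7.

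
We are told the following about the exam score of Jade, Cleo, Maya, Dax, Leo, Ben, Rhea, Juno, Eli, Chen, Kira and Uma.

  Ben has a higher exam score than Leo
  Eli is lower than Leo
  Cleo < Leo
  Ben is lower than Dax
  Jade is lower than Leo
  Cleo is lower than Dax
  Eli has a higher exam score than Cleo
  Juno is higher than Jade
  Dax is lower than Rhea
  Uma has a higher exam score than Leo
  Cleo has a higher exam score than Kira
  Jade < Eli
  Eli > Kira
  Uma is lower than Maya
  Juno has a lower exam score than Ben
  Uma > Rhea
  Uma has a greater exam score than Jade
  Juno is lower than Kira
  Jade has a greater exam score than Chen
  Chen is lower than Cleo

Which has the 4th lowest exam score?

Kira

The consecutive relations fix a unique order: Chen < Jade < Juno < Kira < Cleo < Eli < Leo < Ben < Dax < Rhea < Uma < Maya.
The 4th smallest is Kira.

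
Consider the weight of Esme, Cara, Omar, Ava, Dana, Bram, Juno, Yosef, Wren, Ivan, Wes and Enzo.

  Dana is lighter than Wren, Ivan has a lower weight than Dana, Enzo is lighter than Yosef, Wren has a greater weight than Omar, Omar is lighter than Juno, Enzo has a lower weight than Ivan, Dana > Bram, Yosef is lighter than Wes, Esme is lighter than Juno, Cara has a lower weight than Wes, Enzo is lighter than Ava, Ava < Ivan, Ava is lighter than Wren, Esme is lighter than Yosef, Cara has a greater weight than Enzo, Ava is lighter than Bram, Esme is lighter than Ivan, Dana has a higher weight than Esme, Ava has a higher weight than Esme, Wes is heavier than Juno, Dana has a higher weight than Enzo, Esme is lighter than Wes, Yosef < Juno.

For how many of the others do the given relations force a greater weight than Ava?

From Ava the given relations immediately reach Bram, Ivan, Wren.
From those, Dana — 4 in total.
Nothing else is reachable above Ava; 4 in all.

4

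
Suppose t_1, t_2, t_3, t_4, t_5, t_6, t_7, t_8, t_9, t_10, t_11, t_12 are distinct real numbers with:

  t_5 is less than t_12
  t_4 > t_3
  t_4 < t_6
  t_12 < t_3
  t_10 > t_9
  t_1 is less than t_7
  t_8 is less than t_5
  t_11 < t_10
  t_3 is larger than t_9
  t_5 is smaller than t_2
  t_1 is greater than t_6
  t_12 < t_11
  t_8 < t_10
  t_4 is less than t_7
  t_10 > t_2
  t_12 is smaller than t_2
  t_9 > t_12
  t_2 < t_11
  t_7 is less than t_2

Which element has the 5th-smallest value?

t_3

The consecutive relations fix a unique order: t_8 < t_5 < t_12 < t_9 < t_3 < t_4 < t_6 < t_1 < t_7 < t_2 < t_11 < t_10.
The 5th smallest is t_3.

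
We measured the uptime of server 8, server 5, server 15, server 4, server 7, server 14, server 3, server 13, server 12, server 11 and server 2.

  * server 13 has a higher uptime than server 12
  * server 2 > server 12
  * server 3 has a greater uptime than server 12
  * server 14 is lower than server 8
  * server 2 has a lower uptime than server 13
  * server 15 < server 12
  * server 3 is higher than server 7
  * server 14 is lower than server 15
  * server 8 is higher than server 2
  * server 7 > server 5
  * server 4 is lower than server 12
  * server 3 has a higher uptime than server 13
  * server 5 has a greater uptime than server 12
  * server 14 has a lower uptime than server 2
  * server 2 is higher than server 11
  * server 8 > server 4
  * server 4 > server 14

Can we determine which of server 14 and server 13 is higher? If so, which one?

server 13

server 14 < server 15 < server 12 < server 2 < server 13, by transitivity through server 15, server 12, server 2.
So server 13 is higher.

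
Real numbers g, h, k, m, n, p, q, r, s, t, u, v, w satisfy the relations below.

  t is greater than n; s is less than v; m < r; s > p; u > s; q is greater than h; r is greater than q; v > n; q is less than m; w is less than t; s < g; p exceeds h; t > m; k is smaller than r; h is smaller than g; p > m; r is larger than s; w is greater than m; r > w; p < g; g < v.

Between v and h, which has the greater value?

h < q < m < p < s < g < v, by transitivity through q, m, p, s, g.
So h < v; v is the larger of the two.

v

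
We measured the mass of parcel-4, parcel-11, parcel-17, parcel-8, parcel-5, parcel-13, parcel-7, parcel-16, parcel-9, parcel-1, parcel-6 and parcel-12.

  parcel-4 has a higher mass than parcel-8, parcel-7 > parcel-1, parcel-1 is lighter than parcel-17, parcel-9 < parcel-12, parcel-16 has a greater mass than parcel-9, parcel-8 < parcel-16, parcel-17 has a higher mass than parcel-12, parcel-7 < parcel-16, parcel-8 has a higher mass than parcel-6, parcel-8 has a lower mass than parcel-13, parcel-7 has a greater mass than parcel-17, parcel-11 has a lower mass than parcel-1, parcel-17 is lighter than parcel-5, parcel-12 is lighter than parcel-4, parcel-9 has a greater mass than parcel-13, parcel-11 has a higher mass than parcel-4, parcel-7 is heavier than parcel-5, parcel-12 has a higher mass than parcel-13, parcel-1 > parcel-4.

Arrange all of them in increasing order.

The consecutive links are each given: parcel-6 < parcel-8; parcel-8 < parcel-13; parcel-13 < parcel-9; parcel-9 < parcel-12; parcel-12 < parcel-4; parcel-4 < parcel-11; parcel-11 < parcel-1; parcel-1 < parcel-17; parcel-17 < parcel-5; parcel-5 < parcel-7; parcel-7 < parcel-16.

parcel-6 < parcel-8 < parcel-13 < parcel-9 < parcel-12 < parcel-4 < parcel-11 < parcel-1 < parcel-17 < parcel-5 < parcel-7 < parcel-16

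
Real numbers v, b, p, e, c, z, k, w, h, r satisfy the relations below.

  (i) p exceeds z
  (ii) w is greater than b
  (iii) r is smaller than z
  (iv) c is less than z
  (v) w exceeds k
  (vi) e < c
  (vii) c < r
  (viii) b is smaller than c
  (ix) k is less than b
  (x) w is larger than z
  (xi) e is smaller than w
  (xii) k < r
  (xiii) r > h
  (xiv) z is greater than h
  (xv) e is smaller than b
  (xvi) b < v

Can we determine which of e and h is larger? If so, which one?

undetermined

Following every chain through e: above e we get b, c, r, v, z, p, w.
h is not reached, and no chain runs the other way from h to e.
So the given relations leave the order of e and h undetermined.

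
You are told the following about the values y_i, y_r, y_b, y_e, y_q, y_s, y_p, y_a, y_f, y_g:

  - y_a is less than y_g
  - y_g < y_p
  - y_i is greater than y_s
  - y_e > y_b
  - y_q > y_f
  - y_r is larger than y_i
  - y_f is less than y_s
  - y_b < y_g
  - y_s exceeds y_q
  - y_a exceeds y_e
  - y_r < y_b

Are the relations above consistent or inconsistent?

The single ordering y_f < y_q < y_s < y_i < y_r < y_b < y_e < y_a < y_g < y_p satisfies every listed relation, so no contradiction arises.

consistent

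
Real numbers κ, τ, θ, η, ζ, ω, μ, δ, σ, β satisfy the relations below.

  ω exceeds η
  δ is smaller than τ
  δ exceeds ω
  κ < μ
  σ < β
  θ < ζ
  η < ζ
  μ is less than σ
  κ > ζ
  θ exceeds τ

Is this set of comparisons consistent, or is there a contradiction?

consistent

Every relation is compatible with η < ω < δ < τ < θ < ζ < κ < μ < σ < β; the set is consistent.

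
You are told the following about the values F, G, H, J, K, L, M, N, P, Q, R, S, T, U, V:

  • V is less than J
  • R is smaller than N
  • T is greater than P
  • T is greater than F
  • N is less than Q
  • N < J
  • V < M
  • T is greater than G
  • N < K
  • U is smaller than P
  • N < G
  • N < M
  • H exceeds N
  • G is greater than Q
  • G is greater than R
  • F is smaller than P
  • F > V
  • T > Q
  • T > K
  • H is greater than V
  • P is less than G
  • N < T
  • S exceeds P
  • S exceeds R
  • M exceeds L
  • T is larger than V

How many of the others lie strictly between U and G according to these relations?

1

Chaining upward from U reaches: P, S, T.
Chaining downward from G reaches: R, N, V, F, Q, P.
Strictly between U and G are those in both lists: P — 1 element.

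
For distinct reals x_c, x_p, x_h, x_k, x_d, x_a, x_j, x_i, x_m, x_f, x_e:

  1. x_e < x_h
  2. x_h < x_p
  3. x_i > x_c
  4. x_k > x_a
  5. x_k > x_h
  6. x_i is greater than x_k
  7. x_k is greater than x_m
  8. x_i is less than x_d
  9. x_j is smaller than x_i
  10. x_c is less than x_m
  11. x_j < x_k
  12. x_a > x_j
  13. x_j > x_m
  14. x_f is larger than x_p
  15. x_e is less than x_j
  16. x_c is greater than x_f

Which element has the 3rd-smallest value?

Piecing the relations together gives one ordering: x_e < x_h < x_p < x_f < x_c < x_m < x_j < x_a < x_k < x_i < x_d.
Counting 3 from the smallest end gives x_p.

x_p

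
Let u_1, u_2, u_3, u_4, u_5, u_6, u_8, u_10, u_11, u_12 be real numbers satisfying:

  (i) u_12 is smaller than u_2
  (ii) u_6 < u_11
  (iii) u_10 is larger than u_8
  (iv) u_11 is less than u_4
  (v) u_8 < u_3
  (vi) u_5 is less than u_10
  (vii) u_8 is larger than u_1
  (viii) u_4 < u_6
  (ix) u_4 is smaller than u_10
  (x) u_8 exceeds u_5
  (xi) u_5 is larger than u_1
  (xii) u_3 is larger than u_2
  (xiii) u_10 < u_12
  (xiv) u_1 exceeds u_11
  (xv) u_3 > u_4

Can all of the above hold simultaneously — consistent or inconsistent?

We have u_11 < u_4 stated directly, yet also u_4 < u_6 < u_11 by chaining the others — so u_4 < u_11. Contradiction.

inconsistent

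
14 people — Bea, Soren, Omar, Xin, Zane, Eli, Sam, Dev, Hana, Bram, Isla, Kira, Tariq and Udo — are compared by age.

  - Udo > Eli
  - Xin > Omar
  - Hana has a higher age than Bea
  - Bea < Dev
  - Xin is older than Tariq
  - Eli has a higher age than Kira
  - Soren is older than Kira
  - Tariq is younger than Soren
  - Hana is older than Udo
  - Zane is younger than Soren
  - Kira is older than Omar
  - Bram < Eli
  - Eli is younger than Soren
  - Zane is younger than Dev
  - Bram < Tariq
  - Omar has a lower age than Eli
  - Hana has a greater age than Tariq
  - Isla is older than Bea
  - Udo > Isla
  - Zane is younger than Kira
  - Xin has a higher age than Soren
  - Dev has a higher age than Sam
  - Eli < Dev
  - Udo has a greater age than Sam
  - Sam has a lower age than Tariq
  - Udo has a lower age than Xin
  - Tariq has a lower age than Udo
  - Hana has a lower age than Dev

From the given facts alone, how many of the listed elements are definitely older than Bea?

From Bea the given relations immediately reach Isla, Hana, Dev.
From those, Udo — 4 in total.
From those, Xin — 5 in total.
No other element is forced above Bea by the given relations, so the count is 5.

5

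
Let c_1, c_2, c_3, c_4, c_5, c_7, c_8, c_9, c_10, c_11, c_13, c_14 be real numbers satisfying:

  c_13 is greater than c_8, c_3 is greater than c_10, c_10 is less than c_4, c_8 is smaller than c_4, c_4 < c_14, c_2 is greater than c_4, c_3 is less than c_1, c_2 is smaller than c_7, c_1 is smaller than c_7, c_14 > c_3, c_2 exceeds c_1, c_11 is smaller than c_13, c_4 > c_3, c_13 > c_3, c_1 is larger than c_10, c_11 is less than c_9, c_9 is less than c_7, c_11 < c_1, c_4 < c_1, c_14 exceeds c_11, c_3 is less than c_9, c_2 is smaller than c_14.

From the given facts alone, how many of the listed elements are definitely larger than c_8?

From c_8 the given relations immediately reach c_4, c_13.
From those, c_1, c_2, c_14 — 5 in total.
From those, c_7 — 6 in total.
Nothing else is reachable above c_8; 6 in all.

6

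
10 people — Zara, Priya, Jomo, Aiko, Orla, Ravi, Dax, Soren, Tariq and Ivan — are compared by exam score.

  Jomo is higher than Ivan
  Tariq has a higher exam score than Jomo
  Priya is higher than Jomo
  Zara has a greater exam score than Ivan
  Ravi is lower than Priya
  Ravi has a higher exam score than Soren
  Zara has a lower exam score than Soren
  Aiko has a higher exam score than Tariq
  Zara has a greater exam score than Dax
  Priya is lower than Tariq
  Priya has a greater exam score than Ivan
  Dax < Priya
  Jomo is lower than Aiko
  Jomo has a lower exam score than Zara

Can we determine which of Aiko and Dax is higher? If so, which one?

Aiko

Following the relations from Dax: Dax < Zara < Soren < Ravi < Priya < Tariq < Aiko.
So Aiko is higher.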